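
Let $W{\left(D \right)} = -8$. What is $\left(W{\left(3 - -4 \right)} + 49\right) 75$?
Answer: $3075$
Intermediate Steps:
$\left(W{\left(3 - -4 \right)} + 49\right) 75 = \left(-8 + 49\right) 75 = 41 \cdot 75 = 3075$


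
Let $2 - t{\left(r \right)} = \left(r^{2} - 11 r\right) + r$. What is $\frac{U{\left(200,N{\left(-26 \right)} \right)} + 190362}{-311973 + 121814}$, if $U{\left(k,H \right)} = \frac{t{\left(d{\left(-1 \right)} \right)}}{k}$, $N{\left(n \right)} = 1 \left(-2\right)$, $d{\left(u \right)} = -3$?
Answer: $- \frac{38072363}{38031800} \approx -1.0011$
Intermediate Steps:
$N{\left(n \right)} = -2$
$t{\left(r \right)} = 2 - r^{2} + 10 r$ ($t{\left(r \right)} = 2 - \left(\left(r^{2} - 11 r\right) + r\right) = 2 - \left(r^{2} - 10 r\right) = 2 - r^{2} + 10 r$)
$U{\left(k,H \right)} = - \frac{37}{k}$ ($U{\left(k,H \right)} = \frac{2 - \left(-3\right)^{2} + 10 \left(-3\right)}{k} = \frac{2 - 9 - 30}{k} = - \frac{37}{k}$)
$\frac{U{\left(200,N{\left(-26 \right)} \right)} + 190362}{-311973 + 121814} = \frac{- \frac{37}{200} + 190362}{-311973 + 121814} = \frac{\left(-37\right) \frac{1}{200} + 190362}{-190159} = \left(- \frac{37}{200} + 190362\right) \left(- \frac{1}{190159}\right) = \frac{38072363}{200} \left(- \frac{1}{190159}\right) = - \frac{38072363}{38031800}$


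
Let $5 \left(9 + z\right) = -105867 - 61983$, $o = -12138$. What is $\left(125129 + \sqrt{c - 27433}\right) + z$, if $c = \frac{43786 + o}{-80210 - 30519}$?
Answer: $91550 + \frac{i \sqrt{336357087912345}}{110729} \approx 91550.0 + 165.63 i$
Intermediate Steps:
$c = - \frac{31648}{110729}$ ($c = \frac{43786 - 12138}{-80210 - 30519} = \frac{31648}{-110729} = 31648 \left(- \frac{1}{110729}\right) = - \frac{31648}{110729} \approx -0.28581$)
$z = -33579$ ($z = -9 + \frac{-105867 - 61983}{5} = -9 + \frac{1}{5} \left(-167850\right) = -9 - 33570 = -33579$)
$\left(125129 + \sqrt{c - 27433}\right) + z = \left(125129 + \sqrt{- \frac{31648}{110729} - 27433}\right) - 33579 = \left(125129 + \sqrt{- \frac{3037660305}{110729}}\right) - 33579 = \left(125129 + \frac{i \sqrt{336357087912345}}{110729}\right) - 33579 = 91550 + \frac{i \sqrt{336357087912345}}{110729}$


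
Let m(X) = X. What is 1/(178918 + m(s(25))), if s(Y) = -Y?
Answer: 1/178893 ≈ 5.5899e-6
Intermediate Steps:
1/(178918 + m(s(25))) = 1/(178918 - 1*25) = 1/(178918 - 25) = 1/178893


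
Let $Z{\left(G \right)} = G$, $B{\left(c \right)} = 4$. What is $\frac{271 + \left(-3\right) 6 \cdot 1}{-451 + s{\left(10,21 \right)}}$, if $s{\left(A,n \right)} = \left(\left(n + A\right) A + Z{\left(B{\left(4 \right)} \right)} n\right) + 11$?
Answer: $- \frac{11}{2} \approx -5.5$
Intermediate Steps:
$s{\left(A,n \right)} = 11 + 4 n + A \left(A + n\right)$ ($s{\left(A,n \right)} = \left(\left(n + A\right) A + 4 n\right) + 11 = \left(\left(A + n\right) A + 4 n\right) + 11 = \left(A \left(A + n\right) + 4 n\right) + 11 = \left(4 n + A \left(A + n\right)\right) + 11 = 11 + 4 n + A \left(A + n\right)$)
$\frac{271 + \left(-3\right) 6 \cdot 1}{-451 + s{\left(10,21 \right)}} = \frac{271 + \left(-3\right) 6 \cdot 1}{-451 + \left(11 + 10^{2} + 4 \cdot 21 + 10 \cdot 21\right)} = \frac{271 - 18}{-451 + \left(11 + 100 + 84 + 210\right)} = \frac{271 - 18}{-451 + 405} = \frac{253}{-46} = 253 \left(- \frac{1}{46}\right) = - \frac{11}{2}$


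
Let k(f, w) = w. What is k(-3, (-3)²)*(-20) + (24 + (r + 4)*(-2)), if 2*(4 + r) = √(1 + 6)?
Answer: -156 - √7 ≈ -158.65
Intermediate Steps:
r = -4 + √7/2 (r = -4 + √(1 + 6)/2 = -4 + √7/2 ≈ -2.6771)
k(-3, (-3)²)*(-20) + (24 + (r + 4)*(-2)) = (-3)²*(-20) + (24 + ((-4 + √7/2) + 4)*(-2)) = 9*(-20) + (24 + (√7/2)*(-2)) = -180 + (24 - √7) = -156 - √7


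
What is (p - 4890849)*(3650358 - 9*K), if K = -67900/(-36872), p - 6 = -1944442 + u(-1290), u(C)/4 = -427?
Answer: -230056933236222117/9218 ≈ -2.4957e+13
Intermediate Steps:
u(C) = -1708 (u(C) = 4*(-427) = -1708)
p = -1946144 (p = 6 + (-1944442 - 1708) = 6 - 1946150 = -1946144)
K = 16975/9218 (K = -67900*(-1/36872) = 16975/9218 ≈ 1.8415)
(p - 4890849)*(3650358 - 9*K) = (-1946144 - 4890849)*(3650358 - 9*16975/9218) = -6836993*(3650358 - 152775/9218) = -6836993*33648847269/9218 = -230056933236222117/9218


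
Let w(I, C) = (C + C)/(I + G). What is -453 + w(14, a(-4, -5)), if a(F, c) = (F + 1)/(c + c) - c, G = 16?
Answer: -67897/150 ≈ -452.65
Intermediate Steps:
a(F, c) = -c + (1 + F)/(2*c) (a(F, c) = (1 + F)/((2*c)) - c = (1 + F)*(1/(2*c)) - c = (1 + F)/(2*c) - c = -c + (1 + F)/(2*c))
w(I, C) = 2*C/(16 + I) (w(I, C) = (C + C)/(I + 16) = (2*C)/(16 + I) = 2*C/(16 + I))
-453 + w(14, a(-4, -5)) = -453 + 2*((1/2)*(1 - 4 - 2*(-5)**2)/(-5))/(16 + 14) = -453 + 2*((1/2)*(-1/5)*(1 - 4 - 2*25))/30 = -453 + 2*((1/2)*(-1/5)*(1 - 4 - 50))*(1/30) = -453 + 2*((1/2)*(-1/5)*(-53))*(1/30) = -453 + 2*(53/10)*(1/30) = -453 + 53/150 = -67897/150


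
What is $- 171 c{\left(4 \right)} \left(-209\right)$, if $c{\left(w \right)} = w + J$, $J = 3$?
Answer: $250173$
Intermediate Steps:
$c{\left(w \right)} = 3 + w$ ($c{\left(w \right)} = w + 3 = 3 + w$)
$- 171 c{\left(4 \right)} \left(-209\right) = - 171 \left(3 + 4\right) \left(-209\right) = \left(-171\right) 7 \left(-209\right) = \left(-1197\right) \left(-209\right) = 250173$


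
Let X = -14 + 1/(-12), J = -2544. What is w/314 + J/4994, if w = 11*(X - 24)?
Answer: -17345315/9408696 ≈ -1.8435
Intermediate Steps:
X = -169/12 (X = -14 + 1*(-1/12) = -14 - 1/12 = -169/12 ≈ -14.083)
w = -5027/12 (w = 11*(-169/12 - 24) = 11*(-457/12) = -5027/12 ≈ -418.92)
w/314 + J/4994 = -5027/12/314 - 2544/4994 = -5027/12*1/314 - 2544*1/4994 = -5027/3768 - 1272/2497 = -17345315/9408696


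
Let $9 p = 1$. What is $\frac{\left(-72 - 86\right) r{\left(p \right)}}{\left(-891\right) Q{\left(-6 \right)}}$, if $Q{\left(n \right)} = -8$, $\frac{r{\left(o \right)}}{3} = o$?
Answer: $- \frac{79}{10692} \approx -0.0073887$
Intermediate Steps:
$p = \frac{1}{9}$ ($p = \frac{1}{9} \cdot 1 = \frac{1}{9} \approx 0.11111$)
$r{\left(o \right)} = 3 o$
$\frac{\left(-72 - 86\right) r{\left(p \right)}}{\left(-891\right) Q{\left(-6 \right)}} = \frac{\left(-72 - 86\right) 3 \cdot \frac{1}{9}}{\left(-891\right) \left(-8\right)} = \frac{\left(-158\right) \frac{1}{3}}{7128} = \left(- \frac{158}{3}\right) \frac{1}{7128} = - \frac{79}{10692}$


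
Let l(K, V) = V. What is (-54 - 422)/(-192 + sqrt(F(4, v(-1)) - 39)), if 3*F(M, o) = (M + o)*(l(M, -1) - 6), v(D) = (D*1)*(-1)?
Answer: 34272/13843 + 119*I*sqrt(114)/13843 ≈ 2.4758 + 0.091784*I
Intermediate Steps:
v(D) = -D (v(D) = D*(-1) = -D)
F(M, o) = -7*M/3 - 7*o/3 (F(M, o) = ((M + o)*(-1 - 6))/3 = ((M + o)*(-7))/3 = (-7*M - 7*o)/3 = -7*M/3 - 7*o/3)
(-54 - 422)/(-192 + sqrt(F(4, v(-1)) - 39)) = (-54 - 422)/(-192 + sqrt((-7/3*4 - (-7)*(-1)/3) - 39)) = -476/(-192 + sqrt((-28/3 - 7/3*1) - 39)) = -476/(-192 + sqrt((-28/3 - 7/3) - 39)) = -476/(-192 + sqrt(-35/3 - 39)) = -476/(-192 + sqrt(-152/3)) = -476/(-192 + 2*I*sqrt(114)/3)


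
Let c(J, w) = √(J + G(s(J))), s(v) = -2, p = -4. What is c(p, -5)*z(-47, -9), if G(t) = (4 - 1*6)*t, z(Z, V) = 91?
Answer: 0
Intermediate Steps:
G(t) = -2*t (G(t) = (4 - 6)*t = -2*t)
c(J, w) = √(4 + J) (c(J, w) = √(J - 2*(-2)) = √(J + 4) = √(4 + J))
c(p, -5)*z(-47, -9) = √(4 - 4)*91 = √0*91 = 0*91 = 0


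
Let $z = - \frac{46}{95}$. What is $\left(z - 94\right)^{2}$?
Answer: $\frac{80568576}{9025} \approx 8927.3$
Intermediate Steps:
$z = - \frac{46}{95}$ ($z = \left(-46\right) \frac{1}{95} = - \frac{46}{95} \approx -0.48421$)
$\left(z - 94\right)^{2} = \left(- \frac{46}{95} - 94\right)^{2} = \left(- \frac{8976}{95}\right)^{2} = \frac{80568576}{9025}$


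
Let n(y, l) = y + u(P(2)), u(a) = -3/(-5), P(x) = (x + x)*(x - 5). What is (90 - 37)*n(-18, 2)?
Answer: -4611/5 ≈ -922.20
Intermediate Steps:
P(x) = 2*x*(-5 + x) (P(x) = (2*x)*(-5 + x) = 2*x*(-5 + x))
u(a) = ⅗ (u(a) = -3*(-⅕) = ⅗)
n(y, l) = ⅗ + y (n(y, l) = y + ⅗ = ⅗ + y)
(90 - 37)*n(-18, 2) = (90 - 37)*(⅗ - 18) = 53*(-87/5) = -4611/5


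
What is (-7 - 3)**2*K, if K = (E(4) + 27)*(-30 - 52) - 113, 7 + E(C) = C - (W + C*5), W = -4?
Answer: -76900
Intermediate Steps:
E(C) = -3 - 4*C (E(C) = -7 + (C - (-4 + C*5)) = -7 + (C - (-4 + 5*C)) = -7 + (C + (4 - 5*C)) = -7 + (4 - 4*C) = -3 - 4*C)
K = -769 (K = ((-3 - 4*4) + 27)*(-30 - 52) - 113 = ((-3 - 16) + 27)*(-82) - 113 = (-19 + 27)*(-82) - 113 = 8*(-82) - 113 = -656 - 113 = -769)
(-7 - 3)**2*K = (-7 - 3)**2*(-769) = (-10)**2*(-769) = 100*(-769) = -76900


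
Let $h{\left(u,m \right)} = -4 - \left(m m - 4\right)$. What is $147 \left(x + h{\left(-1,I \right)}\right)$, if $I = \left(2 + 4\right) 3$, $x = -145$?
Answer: $-68943$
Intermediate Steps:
$I = 18$ ($I = 6 \cdot 3 = 18$)
$h{\left(u,m \right)} = - m^{2}$ ($h{\left(u,m \right)} = -4 - \left(m^{2} - 4\right) = -4 - \left(-4 + m^{2}\right) = - m^{2}$)
$147 \left(x + h{\left(-1,I \right)}\right) = 147 \left(-145 - 18^{2}\right) = 147 \left(-145 - 324\right) = 147 \left(-469\right) = -68943$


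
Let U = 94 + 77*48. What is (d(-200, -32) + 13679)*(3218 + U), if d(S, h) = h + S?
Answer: 94236576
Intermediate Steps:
U = 3790 (U = 94 + 3696 = 3790)
d(S, h) = S + h
(d(-200, -32) + 13679)*(3218 + U) = ((-200 - 32) + 13679)*(3218 + 3790) = (-232 + 13679)*7008 = 13447*7008 = 94236576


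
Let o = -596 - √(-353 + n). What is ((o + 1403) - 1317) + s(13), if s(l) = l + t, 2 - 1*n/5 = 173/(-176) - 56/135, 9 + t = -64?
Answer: -570 - 85*I*√7293/396 ≈ -570.0 - 18.331*I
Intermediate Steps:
t = -73 (t = -9 - 64 = -73)
n = 80731/4752 (n = 10 - 5*(173/(-176) - 56/135) = 10 - 5*(173*(-1/176) - 56*1/135) = 10 - 5*(-173/176 - 56/135) = 10 - 5*(-33211/23760) = 10 + 33211/4752 = 80731/4752 ≈ 16.989)
o = -596 - 85*I*√7293/396 (o = -596 - √(-353 + 80731/4752) = -596 - √(-1596725/4752) = -596 - 85*I*√7293/396 ≈ -596.0 - 18.331*I)
s(l) = -73 + l (s(l) = l - 73 = -73 + l)
((o + 1403) - 1317) + s(13) = (((-596 - 85*I*√7293/396) + 1403) - 1317) + (-73 + 13) = ((807 - 85*I*√7293/396) - 1317) - 60 = (-510 - 85*I*√7293/396) - 60 = -570 - 85*I*√7293/396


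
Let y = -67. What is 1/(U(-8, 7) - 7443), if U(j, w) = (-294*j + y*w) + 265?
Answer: -1/5295 ≈ -0.00018886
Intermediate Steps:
U(j, w) = 265 - 294*j - 67*w (U(j, w) = (-294*j - 67*w) + 265 = 265 - 294*j - 67*w)
1/(U(-8, 7) - 7443) = 1/((265 - 294*(-8) - 67*7) - 7443) = 1/((265 + 2352 - 469) - 7443) = 1/(2148 - 7443) = 1/(-5295) = -1/5295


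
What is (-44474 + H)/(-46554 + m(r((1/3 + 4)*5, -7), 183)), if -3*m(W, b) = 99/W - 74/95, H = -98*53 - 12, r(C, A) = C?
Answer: 184064400/172487251 ≈ 1.0671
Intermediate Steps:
H = -5206 (H = -5194 - 12 = -5206)
m(W, b) = 74/285 - 33/W (m(W, b) = -(99/W - 74/95)/3 = -(-74/95 + 99/W)/3 = 74/285 - 33/W)
(-44474 + H)/(-46554 + m(r((1/3 + 4)*5, -7), 183)) = (-44474 - 5206)/(-46554 + (74/285 - 33*1/(5*(1/3 + 4)))) = -49680/(-46554 + (74/285 - 33*1/(5*(⅓ + 4)))) = -49680/(-46554 + (74/285 - 33/((13/3)*5))) = -49680/(-46554 + (74/285 - 33/65/3)) = -49680/(-46554 + (74/285 - 33*3/65)) = -49680/(-46554 + (74/285 - 99/65)) = -49680/(-46554 - 4681/3705) = -49680/(-172487251/3705) = -49680*(-3705/172487251) = 184064400/172487251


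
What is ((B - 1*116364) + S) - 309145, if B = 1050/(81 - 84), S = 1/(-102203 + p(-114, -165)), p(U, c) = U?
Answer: -43572615304/102317 ≈ -4.2586e+5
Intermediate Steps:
S = -1/102317 (S = 1/(-102203 - 114) = 1/(-102317) = -1/102317 ≈ -9.7735e-6)
B = -350 (B = 1050/(-3) = 1050*(-⅓) = -350)
((B - 1*116364) + S) - 309145 = ((-350 - 1*116364) - 1/102317) - 309145 = ((-350 - 116364) - 1/102317) - 309145 = (-116714 - 1/102317) - 309145 = -11941826339/102317 - 309145 = -43572615304/102317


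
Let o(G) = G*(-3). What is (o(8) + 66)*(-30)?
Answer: -1260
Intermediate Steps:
o(G) = -3*G
(o(8) + 66)*(-30) = (-3*8 + 66)*(-30) = (-24 + 66)*(-30) = 42*(-30) = -1260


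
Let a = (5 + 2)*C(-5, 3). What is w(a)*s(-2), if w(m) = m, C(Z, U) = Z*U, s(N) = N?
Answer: 210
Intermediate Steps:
C(Z, U) = U*Z
a = -105 (a = (5 + 2)*(3*(-5)) = 7*(-15) = -105)
w(a)*s(-2) = -105*(-2) = 210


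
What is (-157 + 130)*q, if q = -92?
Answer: 2484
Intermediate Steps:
(-157 + 130)*q = (-157 + 130)*(-92) = -27*(-92) = 2484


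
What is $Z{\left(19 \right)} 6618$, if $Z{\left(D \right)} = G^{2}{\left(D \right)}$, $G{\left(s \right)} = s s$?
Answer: $862464378$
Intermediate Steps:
$G{\left(s \right)} = s^{2}$
$Z{\left(D \right)} = D^{4}$ ($Z{\left(D \right)} = \left(D^{2}\right)^{2} = D^{4}$)
$Z{\left(19 \right)} 6618 = 19^{4} \cdot 6618 = 130321 \cdot 6618 = 862464378$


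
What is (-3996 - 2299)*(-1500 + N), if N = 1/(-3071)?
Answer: 28997923795/3071 ≈ 9.4425e+6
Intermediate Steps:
N = -1/3071 ≈ -0.00032563
(-3996 - 2299)*(-1500 + N) = (-3996 - 2299)*(-1500 - 1/3071) = -6295*(-4606501/3071) = 28997923795/3071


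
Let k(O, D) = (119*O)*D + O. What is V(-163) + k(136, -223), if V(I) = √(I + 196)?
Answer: -3608896 + √33 ≈ -3.6089e+6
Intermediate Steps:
V(I) = √(196 + I)
k(O, D) = O + 119*D*O (k(O, D) = 119*D*O + O = O + 119*D*O)
V(-163) + k(136, -223) = √(196 - 163) + 136*(1 + 119*(-223)) = √33 + 136*(1 - 26537) = √33 + 136*(-26536) = √33 - 3608896 = -3608896 + √33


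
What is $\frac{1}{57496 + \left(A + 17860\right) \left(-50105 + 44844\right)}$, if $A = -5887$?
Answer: $- \frac{1}{62932457} \approx -1.589 \cdot 10^{-8}$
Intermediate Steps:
$\frac{1}{57496 + \left(A + 17860\right) \left(-50105 + 44844\right)} = \frac{1}{57496 + \left(-5887 + 17860\right) \left(-50105 + 44844\right)} = \frac{1}{57496 + 11973 \left(-5261\right)} = \frac{1}{57496 - 62989953} = \frac{1}{-62932457} = - \frac{1}{62932457}$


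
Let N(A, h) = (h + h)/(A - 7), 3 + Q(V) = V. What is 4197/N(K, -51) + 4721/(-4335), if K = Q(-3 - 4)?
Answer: 6055223/8670 ≈ 698.41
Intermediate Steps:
Q(V) = -3 + V
K = -10 (K = -3 + (-3 - 4) = -3 - 7 = -10)
N(A, h) = 2*h/(-7 + A) (N(A, h) = (2*h)/(-7 + A) = 2*h/(-7 + A))
4197/N(K, -51) + 4721/(-4335) = 4197/((2*(-51)/(-7 - 10))) + 4721/(-4335) = 4197/((2*(-51)/(-17))) + 4721*(-1/4335) = 4197/((2*(-51)*(-1/17))) - 4721/4335 = 4197/6 - 4721/4335 = 4197*(1/6) - 4721/4335 = 1399/2 - 4721/4335 = 6055223/8670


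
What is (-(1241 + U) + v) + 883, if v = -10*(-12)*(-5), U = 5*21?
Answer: -1063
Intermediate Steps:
U = 105
v = -600 (v = 120*(-5) = -600)
(-(1241 + U) + v) + 883 = (-(1241 + 105) - 600) + 883 = (-1*1346 - 600) + 883 = (-1346 - 600) + 883 = -1946 + 883 = -1063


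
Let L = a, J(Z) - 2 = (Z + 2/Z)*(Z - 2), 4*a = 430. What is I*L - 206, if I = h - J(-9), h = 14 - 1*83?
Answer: -168694/9 ≈ -18744.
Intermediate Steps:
a = 215/2 (a = (1/4)*430 = 215/2 ≈ 107.50)
J(Z) = 2 + (-2 + Z)*(Z + 2/Z) (J(Z) = 2 + (Z + 2/Z)*(Z - 2) = 2 + (Z + 2/Z)*(-2 + Z) = 2 + (-2 + Z)*(Z + 2/Z))
L = 215/2 ≈ 107.50
h = -69 (h = 14 - 83 = -69)
I = -1552/9 (I = -69 - (4 + (-9)**2 - 4/(-9) - 2*(-9)) = -69 - (4 + 81 - 4*(-1/9) + 18) = -69 - (4 + 81 + 4/9 + 18) = -69 - 1*931/9 = -69 - 931/9 = -1552/9 ≈ -172.44)
I*L - 206 = -1552/9*215/2 - 206 = -166840/9 - 206 = -168694/9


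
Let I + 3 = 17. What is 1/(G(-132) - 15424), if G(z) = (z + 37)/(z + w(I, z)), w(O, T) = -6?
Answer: -138/2128417 ≈ -6.4837e-5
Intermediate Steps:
I = 14 (I = -3 + 17 = 14)
G(z) = (37 + z)/(-6 + z) (G(z) = (z + 37)/(z - 6) = (37 + z)/(-6 + z))
1/(G(-132) - 15424) = 1/((37 - 132)/(-6 - 132) - 15424) = 1/(-95/(-138) - 15424) = 1/(-1/138*(-95) - 15424) = 1/(95/138 - 15424) = 1/(-2128417/138) = -138/2128417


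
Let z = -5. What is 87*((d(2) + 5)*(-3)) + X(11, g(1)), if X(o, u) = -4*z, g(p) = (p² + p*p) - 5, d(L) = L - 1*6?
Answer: -241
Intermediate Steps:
d(L) = -6 + L (d(L) = L - 6 = -6 + L)
g(p) = -5 + 2*p² (g(p) = (p² + p²) - 5 = 2*p² - 5 = -5 + 2*p²)
X(o, u) = 20 (X(o, u) = -4*(-5) = 20)
87*((d(2) + 5)*(-3)) + X(11, g(1)) = 87*(((-6 + 2) + 5)*(-3)) + 20 = 87*((-4 + 5)*(-3)) + 20 = 87*(1*(-3)) + 20 = 87*(-3) + 20 = -261 + 20 = -241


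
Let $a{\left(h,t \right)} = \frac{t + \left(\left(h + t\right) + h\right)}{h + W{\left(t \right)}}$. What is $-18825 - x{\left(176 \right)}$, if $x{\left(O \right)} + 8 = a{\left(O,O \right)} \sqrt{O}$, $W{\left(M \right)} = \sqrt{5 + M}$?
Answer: $-18817 - \frac{495616 \sqrt{11}}{30795} + \frac{2816 \sqrt{1991}}{30795} \approx -18866.0$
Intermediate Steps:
$a{\left(h,t \right)} = \frac{2 h + 2 t}{h + \sqrt{5 + t}}$ ($a{\left(h,t \right)} = \frac{t + \left(\left(h + t\right) + h\right)}{h + \sqrt{5 + t}} = \frac{t + \left(t + 2 h\right)}{h + \sqrt{5 + t}} = \frac{2 h + 2 t}{h + \sqrt{5 + t}}$)
$x{\left(O \right)} = -8 + \frac{4 O^{\frac{3}{2}}}{O + \sqrt{5 + O}}$ ($x{\left(O \right)} = -8 + \frac{2 \left(O + O\right)}{O + \sqrt{5 + O}} \sqrt{O} = -8 + \frac{2 \cdot 2 O}{O + \sqrt{5 + O}} \sqrt{O} = -8 + \frac{4 O}{O + \sqrt{5 + O}} \sqrt{O} = -8 + \frac{4 O^{\frac{3}{2}}}{O + \sqrt{5 + O}}$)
$-18825 - x{\left(176 \right)} = -18825 - \frac{4 \left(176^{\frac{3}{2}} - 352 - 2 \sqrt{5 + 176}\right)}{176 + \sqrt{5 + 176}} = -18825 - \frac{4 \left(704 \sqrt{11} - 352 - 2 \sqrt{181}\right)}{176 + \sqrt{181}} = -18825 - \frac{4 \left(-352 - 2 \sqrt{181} + 704 \sqrt{11}\right)}{176 + \sqrt{181}}$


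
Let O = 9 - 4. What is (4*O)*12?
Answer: 240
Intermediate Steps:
O = 5
(4*O)*12 = (4*5)*12 = 20*12 = 240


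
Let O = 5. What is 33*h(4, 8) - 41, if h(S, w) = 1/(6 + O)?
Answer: -38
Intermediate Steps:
h(S, w) = 1/11 (h(S, w) = 1/(6 + 5) = 1/11)
33*h(4, 8) - 41 = 33*(1/11) - 41 = 3 - 41 = -38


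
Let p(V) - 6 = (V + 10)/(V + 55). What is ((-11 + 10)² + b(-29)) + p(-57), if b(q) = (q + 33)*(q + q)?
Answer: -403/2 ≈ -201.50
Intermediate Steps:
p(V) = 6 + (10 + V)/(55 + V) (p(V) = 6 + (V + 10)/(V + 55) = 6 + (10 + V)/(55 + V))
b(q) = 2*q*(33 + q) (b(q) = (33 + q)*(2*q) = 2*q*(33 + q))
((-11 + 10)² + b(-29)) + p(-57) = ((-11 + 10)² + 2*(-29)*(33 - 29)) + (340 + 7*(-57))/(55 - 57) = ((-1)² + 2*(-29)*4) + (340 - 399)/(-2) = (1 - 232) - ½*(-59) = -231 + 59/2 = -403/2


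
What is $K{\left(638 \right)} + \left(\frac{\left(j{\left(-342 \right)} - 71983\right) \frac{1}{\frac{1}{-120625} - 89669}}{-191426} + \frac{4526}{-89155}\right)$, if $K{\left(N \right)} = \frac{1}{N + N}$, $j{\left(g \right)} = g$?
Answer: $- \frac{66897976070523706646}{1338333312978299427405} \approx -0.049986$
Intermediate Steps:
$K{\left(N \right)} = \frac{1}{2 N}$
$K{\left(638 \right)} + \left(\frac{\left(j{\left(-342 \right)} - 71983\right) \frac{1}{\frac{1}{-120625} - 89669}}{-191426} + \frac{4526}{-89155}\right) = \frac{1}{2 \cdot 638} + \left(\frac{\left(-342 - 71983\right) \frac{1}{\frac{1}{-120625} - 89669}}{-191426} + \frac{4526}{-89155}\right) = \frac{1}{2} \cdot \frac{1}{638} + \left(- \frac{72325}{- \frac{1}{120625} - 89669} \left(- \frac{1}{191426}\right) + 4526 \left(- \frac{1}{89155}\right)\right) = \frac{1}{1276} - \left(\frac{4526}{89155} - - \frac{72325}{- \frac{10816323126}{120625}} \left(- \frac{1}{191426}\right)\right) = \frac{1}{1276} - \left(\frac{4526}{89155} - \left(-72325\right) \left(- \frac{120625}{10816323126}\right) \left(- \frac{1}{191426}\right)\right) = \frac{1}{1276} + \left(\frac{8724203125}{10816323126} \left(- \frac{1}{191426}\right) - \frac{4526}{89155}\right) = \frac{1}{1276} - \frac{9371976086797810951}{184597698341834403780} = - \frac{66897976070523706646}{1338333312978299427405}$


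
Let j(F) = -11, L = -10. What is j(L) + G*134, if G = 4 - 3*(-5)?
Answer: 2535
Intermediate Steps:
G = 19 (G = 4 + 15 = 19)
j(L) + G*134 = -11 + 19*134 = -11 + 2546 = 2535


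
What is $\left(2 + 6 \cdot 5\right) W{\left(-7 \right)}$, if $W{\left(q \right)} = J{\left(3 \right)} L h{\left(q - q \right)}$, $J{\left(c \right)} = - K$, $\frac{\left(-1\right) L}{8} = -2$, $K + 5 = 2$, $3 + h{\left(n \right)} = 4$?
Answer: $1536$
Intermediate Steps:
$h{\left(n \right)} = 1$ ($h{\left(n \right)} = -3 + 4 = 1$)
$K = -3$ ($K = -5 + 2 = -3$)
$L = 16$ ($L = \left(-8\right) \left(-2\right) = 16$)
$J{\left(c \right)} = 3$ ($J{\left(c \right)} = \left(-1\right) \left(-3\right) = 3$)
$W{\left(q \right)} = 48$ ($W{\left(q \right)} = 3 \cdot 16 \cdot 1 = 48 \cdot 1 = 48$)
$\left(2 + 6 \cdot 5\right) W{\left(-7 \right)} = \left(2 + 6 \cdot 5\right) 48 = \left(2 + 30\right) 48 = 32 \cdot 48 = 1536$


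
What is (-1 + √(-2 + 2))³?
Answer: -1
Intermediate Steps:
(-1 + √(-2 + 2))³ = (-1 + √0)³ = (-1 + 0)³ = (-1)³ = -1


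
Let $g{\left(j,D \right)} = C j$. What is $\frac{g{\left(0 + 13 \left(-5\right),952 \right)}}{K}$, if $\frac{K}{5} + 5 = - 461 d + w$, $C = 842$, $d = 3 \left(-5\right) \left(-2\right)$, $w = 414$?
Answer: $\frac{10946}{13421} \approx 0.81559$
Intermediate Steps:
$d = 30$ ($d = \left(-15\right) \left(-2\right) = 30$)
$g{\left(j,D \right)} = 842 j$
$K = -67105$ ($K = -25 + 5 \left(\left(-461\right) 30 + 414\right) = -25 + 5 \left(-13830 + 414\right) = -25 + 5 \left(-13416\right) = -25 - 67080 = -67105$)
$\frac{g{\left(0 + 13 \left(-5\right),952 \right)}}{K} = \frac{842 \left(0 + 13 \left(-5\right)\right)}{-67105} = 842 \left(0 - 65\right) \left(- \frac{1}{67105}\right) = 842 \left(-65\right) \left(- \frac{1}{67105}\right) = \left(-54730\right) \left(- \frac{1}{67105}\right) = \frac{10946}{13421}$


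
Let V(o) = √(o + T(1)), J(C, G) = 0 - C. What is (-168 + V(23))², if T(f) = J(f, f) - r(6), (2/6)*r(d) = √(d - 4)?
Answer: (168 - √(22 - 3*√2))² ≈ 26826.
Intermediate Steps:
r(d) = 3*√(-4 + d) (r(d) = 3*√(d - 4) = 3*√(-4 + d))
J(C, G) = -C
T(f) = -f - 3*√2 (T(f) = -f - 3*√(-4 + 6) = -f - 3*√2)
V(o) = √(-1 + o - 3*√2) (V(o) = √(o + (-1*1 - 3*√2)) = √(o + (-1 - 3*√2)) = √(-1 + o - 3*√2))
(-168 + V(23))² = (-168 + √(-1 + 23 - 3*√2))² = (-168 + √(22 - 3*√2))²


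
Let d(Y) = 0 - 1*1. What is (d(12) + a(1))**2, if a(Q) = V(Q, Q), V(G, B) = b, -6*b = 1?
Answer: 49/36 ≈ 1.3611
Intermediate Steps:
b = -1/6 (b = -1/6*1 = -1/6 ≈ -0.16667)
V(G, B) = -1/6
a(Q) = -1/6
d(Y) = -1 (d(Y) = 0 - 1 = -1)
(d(12) + a(1))**2 = (-1 - 1/6)**2 = (-7/6)**2 = 49/36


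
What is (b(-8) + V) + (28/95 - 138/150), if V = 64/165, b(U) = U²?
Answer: 999479/15675 ≈ 63.763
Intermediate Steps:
V = 64/165 (V = 64*(1/165) = 64/165 ≈ 0.38788)
(b(-8) + V) + (28/95 - 138/150) = ((-8)² + 64/165) + (28/95 - 138/150) = (64 + 64/165) + (28*(1/95) - 138*1/150) = 10624/165 + (28/95 - 23/25) = 10624/165 - 297/475 = 999479/15675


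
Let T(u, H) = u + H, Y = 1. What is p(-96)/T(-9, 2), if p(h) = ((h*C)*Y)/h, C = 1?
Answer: -⅐ ≈ -0.14286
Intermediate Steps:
p(h) = 1 (p(h) = ((h*1)*1)/h = (h*1)/h = h/h = 1)
T(u, H) = H + u
p(-96)/T(-9, 2) = 1/(2 - 9) = 1/(-7) = 1*(-⅐) = -⅐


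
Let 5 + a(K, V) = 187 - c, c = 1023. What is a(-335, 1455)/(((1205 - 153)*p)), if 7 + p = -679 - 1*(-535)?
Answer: 841/158852 ≈ 0.0052942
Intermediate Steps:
p = -151 (p = -7 + (-679 - 1*(-535)) = -7 + (-679 + 535) = -7 - 144 = -151)
a(K, V) = -841 (a(K, V) = -5 + (187 - 1*1023) = -5 + (187 - 1023) = -5 - 836 = -841)
a(-335, 1455)/(((1205 - 153)*p)) = -841*(-1/(151*(1205 - 153))) = -841/(1052*(-151)) = -841/(-158852) = -841*(-1/158852) = 841/158852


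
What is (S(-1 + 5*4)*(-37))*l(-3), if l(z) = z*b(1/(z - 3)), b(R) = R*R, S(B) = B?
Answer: 703/12 ≈ 58.583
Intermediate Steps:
b(R) = R²
l(z) = z/(-3 + z)² (l(z) = z*(1/(z - 3))² = z*(1/(-3 + z))² = z/(-3 + z)²)
(S(-1 + 5*4)*(-37))*l(-3) = ((-1 + 5*4)*(-37))*(-3/(-3 - 3)²) = ((-1 + 20)*(-37))*(-3/(-6)²) = (19*(-37))*(-3*1/36) = -703*(-1/12) = 703/12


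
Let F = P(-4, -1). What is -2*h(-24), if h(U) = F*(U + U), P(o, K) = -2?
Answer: -192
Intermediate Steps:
F = -2
h(U) = -4*U (h(U) = -2*(U + U) = -4*U)
-2*h(-24) = -(-8)*(-24) = -2*96 = -192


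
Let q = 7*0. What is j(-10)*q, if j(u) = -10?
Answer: 0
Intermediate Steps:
q = 0
j(-10)*q = -10*0 = 0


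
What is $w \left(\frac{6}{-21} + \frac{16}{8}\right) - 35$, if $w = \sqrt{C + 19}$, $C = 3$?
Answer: $-35 + \frac{12 \sqrt{22}}{7} \approx -26.959$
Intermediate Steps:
$w = \sqrt{22}$ ($w = \sqrt{3 + 19} = \sqrt{22} \approx 4.6904$)
$w \left(\frac{6}{-21} + \frac{16}{8}\right) - 35 = \sqrt{22} \left(\frac{6}{-21} + \frac{16}{8}\right) - 35 = \sqrt{22} \left(6 \left(- \frac{1}{21}\right) + 16 \cdot \frac{1}{8}\right) - 35 = \sqrt{22} \left(- \frac{2}{7} + 2\right) - 35 = \sqrt{22} \cdot \frac{12}{7} - 35 = \frac{12 \sqrt{22}}{7} - 35 = -35 + \frac{12 \sqrt{22}}{7}$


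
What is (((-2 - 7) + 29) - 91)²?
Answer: 5041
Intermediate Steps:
(((-2 - 7) + 29) - 91)² = ((-9 + 29) - 91)² = (20 - 91)² = (-71)² = 5041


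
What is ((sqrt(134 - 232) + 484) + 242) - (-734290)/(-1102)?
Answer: 32881/551 + 7*I*sqrt(2) ≈ 59.675 + 9.8995*I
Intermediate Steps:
((sqrt(134 - 232) + 484) + 242) - (-734290)/(-1102) = ((sqrt(-98) + 484) + 242) - (-734290)*(-1)/1102 = ((7*I*sqrt(2) + 484) + 242) - 485*757/551 = ((484 + 7*I*sqrt(2)) + 242) - 367145/551 = (726 + 7*I*sqrt(2)) - 367145/551 = 32881/551 + 7*I*sqrt(2)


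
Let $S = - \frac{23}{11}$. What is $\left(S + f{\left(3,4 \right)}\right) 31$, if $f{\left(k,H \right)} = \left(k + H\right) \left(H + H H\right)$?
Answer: $\frac{47027}{11} \approx 4275.2$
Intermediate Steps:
$S = - \frac{23}{11}$ ($S = \left(-23\right) \frac{1}{11} = - \frac{23}{11} \approx -2.0909$)
$f{\left(k,H \right)} = \left(H + k\right) \left(H + H^{2}\right)$
$\left(S + f{\left(3,4 \right)}\right) 31 = \left(- \frac{23}{11} + 4 \left(4 + 3 + 4^{2} + 4 \cdot 3\right)\right) 31 = \left(- \frac{23}{11} + 4 \left(4 + 3 + 16 + 12\right)\right) 31 = \left(- \frac{23}{11} + 4 \cdot 35\right) 31 = \left(- \frac{23}{11} + 140\right) 31 = \frac{1517}{11} \cdot 31 = \frac{47027}{11}$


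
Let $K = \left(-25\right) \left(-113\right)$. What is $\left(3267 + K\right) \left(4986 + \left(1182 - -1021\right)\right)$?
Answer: $43795388$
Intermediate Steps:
$K = 2825$
$\left(3267 + K\right) \left(4986 + \left(1182 - -1021\right)\right) = \left(3267 + 2825\right) \left(4986 + \left(1182 - -1021\right)\right) = 6092 \left(4986 + \left(1182 + 1021\right)\right) = 6092 \left(4986 + 2203\right) = 6092 \cdot 7189 = 43795388$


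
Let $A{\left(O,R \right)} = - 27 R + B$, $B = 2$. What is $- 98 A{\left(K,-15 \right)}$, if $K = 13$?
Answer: $-39886$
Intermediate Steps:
$A{\left(O,R \right)} = 2 - 27 R$ ($A{\left(O,R \right)} = - 27 R + 2 = 2 - 27 R$)
$- 98 A{\left(K,-15 \right)} = - 98 \left(2 - -405\right) = - 98 \left(2 + 405\right) = \left(-98\right) 407 = -39886$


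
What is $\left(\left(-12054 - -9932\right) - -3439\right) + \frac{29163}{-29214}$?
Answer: $\frac{12815225}{9738} \approx 1316.0$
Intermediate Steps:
$\left(\left(-12054 - -9932\right) - -3439\right) + \frac{29163}{-29214} = \left(\left(-12054 + 9932\right) + \left(3510 - 71\right)\right) + 29163 \left(- \frac{1}{29214}\right) = \left(-2122 + 3439\right) - \frac{9721}{9738} = 1317 - \frac{9721}{9738} = \frac{12815225}{9738}$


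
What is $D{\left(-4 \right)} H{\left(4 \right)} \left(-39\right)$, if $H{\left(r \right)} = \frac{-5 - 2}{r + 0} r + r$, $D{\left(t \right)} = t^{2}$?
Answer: $1872$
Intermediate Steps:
$H{\left(r \right)} = -7 + r$ ($H{\left(r \right)} = - \frac{7}{r} r + r = -7 + r$)
$D{\left(-4 \right)} H{\left(4 \right)} \left(-39\right) = \left(-4\right)^{2} \left(-7 + 4\right) \left(-39\right) = 16 \left(-3\right) \left(-39\right) = \left(-48\right) \left(-39\right) = 1872$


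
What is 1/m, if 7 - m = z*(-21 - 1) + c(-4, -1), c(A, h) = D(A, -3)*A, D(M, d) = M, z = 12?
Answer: 1/255 ≈ 0.0039216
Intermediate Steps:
c(A, h) = A² (c(A, h) = A*A = A²)
m = 255 (m = 7 - (12*(-21 - 1) + (-4)²) = 7 - (12*(-22) + 16) = 7 - (-264 + 16) = 7 - 1*(-248) = 7 + 248 = 255)
1/m = 1/255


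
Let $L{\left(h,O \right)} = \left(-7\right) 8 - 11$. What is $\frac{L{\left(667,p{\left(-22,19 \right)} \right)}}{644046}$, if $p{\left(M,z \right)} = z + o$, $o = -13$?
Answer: $- \frac{67}{644046} \approx -0.00010403$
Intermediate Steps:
$p{\left(M,z \right)} = -13 + z$ ($p{\left(M,z \right)} = z - 13 = -13 + z$)
$L{\left(h,O \right)} = -67$ ($L{\left(h,O \right)} = -56 - 11 = -67$)
$\frac{L{\left(667,p{\left(-22,19 \right)} \right)}}{644046} = - \frac{67}{644046}$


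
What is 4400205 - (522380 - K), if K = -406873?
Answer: 3470952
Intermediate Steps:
4400205 - (522380 - K) = 4400205 - (522380 - 1*(-406873)) = 4400205 - (522380 + 406873) = 4400205 - 1*929253 = 4400205 - 929253 = 3470952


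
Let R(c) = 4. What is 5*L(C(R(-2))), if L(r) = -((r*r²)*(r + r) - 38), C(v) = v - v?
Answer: 190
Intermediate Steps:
C(v) = 0
L(r) = 38 - 2*r⁴ (L(r) = -(r³*(2*r) - 38) = -(2*r⁴ - 38) = -(-38 + 2*r⁴) = 38 - 2*r⁴)
5*L(C(R(-2))) = 5*(38 - 2*0⁴) = 5*(38 - 2*0) = 5*(38 + 0) = 5*38 = 190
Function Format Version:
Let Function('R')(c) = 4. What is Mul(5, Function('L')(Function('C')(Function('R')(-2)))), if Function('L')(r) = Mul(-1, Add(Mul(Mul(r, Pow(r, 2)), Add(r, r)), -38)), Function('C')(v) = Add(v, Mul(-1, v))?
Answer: 190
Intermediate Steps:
Function('C')(v) = 0
Function('L')(r) = Add(38, Mul(-2, Pow(r, 4))) (Function('L')(r) = Mul(-1, Add(Mul(Pow(r, 3), Mul(2, r)), -38)) = Mul(-1, Add(Mul(2, Pow(r, 4)), -38)) = Mul(-1, Add(-38, Mul(2, Pow(r, 4)))) = Add(38, Mul(-2, Pow(r, 4))))
Mul(5, Function('L')(Function('C')(Function('R')(-2)))) = Mul(5, Add(38, Mul(-2, Pow(0, 4)))) = Mul(5, Add(38, Mul(-2, 0))) = Mul(5, Add(38, 0)) = Mul(5, 38) = 190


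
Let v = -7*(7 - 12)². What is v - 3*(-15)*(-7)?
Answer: -490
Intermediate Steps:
v = -175 (v = -7*(-5)² = -7*25 = -175)
v - 3*(-15)*(-7) = -175 - 3*(-15)*(-7) = -175 - (-45)*(-7) = -175 - 1*315 = -175 - 315 = -490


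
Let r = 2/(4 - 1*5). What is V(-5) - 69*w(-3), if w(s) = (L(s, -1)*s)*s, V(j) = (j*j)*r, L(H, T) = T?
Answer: 571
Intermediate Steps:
r = -2 (r = 2/(4 - 5) = 2/(-1) = 2*(-1) = -2)
V(j) = -2*j**2 (V(j) = (j*j)*(-2) = j**2*(-2) = -2*j**2)
w(s) = -s**2 (w(s) = (-s)*s = -s**2)
V(-5) - 69*w(-3) = -2*(-5)**2 - (-69)*(-3)**2 = -2*25 - (-69)*9 = -50 - 69*(-9) = -50 + 621 = 571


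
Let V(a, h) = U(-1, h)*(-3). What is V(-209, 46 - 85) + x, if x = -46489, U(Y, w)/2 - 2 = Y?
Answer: -46495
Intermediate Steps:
U(Y, w) = 4 + 2*Y
V(a, h) = -6 (V(a, h) = (4 + 2*(-1))*(-3) = (4 - 2)*(-3) = 2*(-3) = -6)
V(-209, 46 - 85) + x = -6 - 46489 = -46495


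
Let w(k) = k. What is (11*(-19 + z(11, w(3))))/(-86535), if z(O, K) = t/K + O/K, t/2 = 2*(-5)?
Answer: 242/86535 ≈ 0.0027966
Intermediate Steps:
t = -20 (t = 2*(2*(-5)) = 2*(-10) = -20)
z(O, K) = -20/K + O/K
(11*(-19 + z(11, w(3))))/(-86535) = (11*(-19 + (-20 + 11)/3))/(-86535) = (11*(-19 + (⅓)*(-9)))*(-1/86535) = (11*(-19 - 3))*(-1/86535) = (11*(-22))*(-1/86535) = -242*(-1/86535) = 242/86535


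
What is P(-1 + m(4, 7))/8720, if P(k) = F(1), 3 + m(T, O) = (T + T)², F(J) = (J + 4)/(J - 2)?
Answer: -1/1744 ≈ -0.00057339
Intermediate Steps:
F(J) = (4 + J)/(-2 + J)
m(T, O) = -3 + 4*T² (m(T, O) = -3 + (T + T)² = -3 + (2*T)² = -3 + 4*T²)
P(k) = -5 (P(k) = (4 + 1)/(-2 + 1) = 5/(-1) = -1*5 = -5)
P(-1 + m(4, 7))/8720 = -5/8720 = -5*1/8720 = -1/1744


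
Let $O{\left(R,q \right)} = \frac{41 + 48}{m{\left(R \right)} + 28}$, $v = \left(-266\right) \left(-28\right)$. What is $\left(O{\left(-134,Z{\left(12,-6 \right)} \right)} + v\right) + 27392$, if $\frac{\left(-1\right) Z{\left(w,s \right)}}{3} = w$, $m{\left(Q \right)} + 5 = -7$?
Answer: $\frac{557529}{16} \approx 34846.0$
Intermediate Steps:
$m{\left(Q \right)} = -12$ ($m{\left(Q \right)} = -5 - 7 = -12$)
$Z{\left(w,s \right)} = - 3 w$
$v = 7448$
$O{\left(R,q \right)} = \frac{89}{16}$ ($O{\left(R,q \right)} = \frac{41 + 48}{-12 + 28} = \frac{89}{16}$)
$\left(O{\left(-134,Z{\left(12,-6 \right)} \right)} + v\right) + 27392 = \left(\frac{89}{16} + 7448\right) + 27392 = \frac{119257}{16} + 27392 = \frac{557529}{16}$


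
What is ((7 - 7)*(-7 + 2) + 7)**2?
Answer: 49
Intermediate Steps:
((7 - 7)*(-7 + 2) + 7)**2 = (0*(-5) + 7)**2 = (0 + 7)**2 = 7**2 = 49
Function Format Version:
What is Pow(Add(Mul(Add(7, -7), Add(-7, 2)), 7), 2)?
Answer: 49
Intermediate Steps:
Pow(Add(Mul(Add(7, -7), Add(-7, 2)), 7), 2) = Pow(Add(Mul(0, -5), 7), 2) = Pow(Add(0, 7), 2) = Pow(7, 2) = 49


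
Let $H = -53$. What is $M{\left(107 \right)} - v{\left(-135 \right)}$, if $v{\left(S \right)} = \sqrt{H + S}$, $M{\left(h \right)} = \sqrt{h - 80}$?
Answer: $3 \sqrt{3} - 2 i \sqrt{47} \approx 5.1962 - 13.711 i$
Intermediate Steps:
$M{\left(h \right)} = \sqrt{-80 + h}$
$v{\left(S \right)} = \sqrt{-53 + S}$
$M{\left(107 \right)} - v{\left(-135 \right)} = \sqrt{-80 + 107} - \sqrt{-53 - 135} = \sqrt{27} - \sqrt{-188} = 3 \sqrt{3} - 2 i \sqrt{47}$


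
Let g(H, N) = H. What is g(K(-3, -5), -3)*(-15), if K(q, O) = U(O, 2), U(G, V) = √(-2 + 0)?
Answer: -15*I*√2 ≈ -21.213*I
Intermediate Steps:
U(G, V) = I*√2 (U(G, V) = √(-2) = I*√2)
K(q, O) = I*√2
g(K(-3, -5), -3)*(-15) = (I*√2)*(-15) = -15*I*√2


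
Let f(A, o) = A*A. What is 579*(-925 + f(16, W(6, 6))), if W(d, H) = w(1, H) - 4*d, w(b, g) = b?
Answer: -387351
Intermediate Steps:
W(d, H) = 1 - 4*d
f(A, o) = A**2
579*(-925 + f(16, W(6, 6))) = 579*(-925 + 16**2) = 579*(-925 + 256) = 579*(-669) = -387351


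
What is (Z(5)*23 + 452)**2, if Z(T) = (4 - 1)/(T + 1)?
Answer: 859329/4 ≈ 2.1483e+5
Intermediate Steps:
Z(T) = 3/(1 + T)
(Z(5)*23 + 452)**2 = ((3/(1 + 5))*23 + 452)**2 = ((3/6)*23 + 452)**2 = ((3*(1/6))*23 + 452)**2 = ((1/2)*23 + 452)**2 = (23/2 + 452)**2 = (927/2)**2 = 859329/4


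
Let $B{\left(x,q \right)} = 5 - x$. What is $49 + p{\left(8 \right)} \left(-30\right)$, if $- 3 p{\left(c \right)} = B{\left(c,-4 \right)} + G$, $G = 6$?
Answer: $79$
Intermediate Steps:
$p{\left(c \right)} = - \frac{11}{3} + \frac{c}{3}$ ($p{\left(c \right)} = - \frac{\left(5 - c\right) + 6}{3} = - \frac{11 - c}{3} = - \frac{11}{3} + \frac{c}{3}$)
$49 + p{\left(8 \right)} \left(-30\right) = 49 + \left(- \frac{11}{3} + \frac{1}{3} \cdot 8\right) \left(-30\right) = 49 + \left(- \frac{11}{3} + \frac{8}{3}\right) \left(-30\right) = 49 - -30 = 49 + 30 = 79$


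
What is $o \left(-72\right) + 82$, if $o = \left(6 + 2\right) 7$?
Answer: $-3950$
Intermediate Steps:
$o = 56$ ($o = 8 \cdot 7 = 56$)
$o \left(-72\right) + 82 = 56 \left(-72\right) + 82 = -4032 + 82 = -3950$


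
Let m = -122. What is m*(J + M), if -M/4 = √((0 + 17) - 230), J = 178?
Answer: -21716 + 488*I*√213 ≈ -21716.0 + 7122.1*I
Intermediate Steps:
M = -4*I*√213 (M = -4*√((0 + 17) - 230) = -4*√(17 - 230) = -4*I*√213 ≈ -58.378*I)
m*(J + M) = -122*(178 - 4*I*√213) = -21716 + 488*I*√213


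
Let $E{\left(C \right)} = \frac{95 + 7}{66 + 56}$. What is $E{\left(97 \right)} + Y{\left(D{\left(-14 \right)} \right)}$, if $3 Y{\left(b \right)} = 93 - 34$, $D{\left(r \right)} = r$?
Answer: $\frac{3752}{183} \approx 20.503$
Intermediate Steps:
$E{\left(C \right)} = \frac{51}{61}$ ($E{\left(C \right)} = \frac{102}{122} = 102 \cdot \frac{1}{122} = \frac{51}{61}$)
$Y{\left(b \right)} = \frac{59}{3}$ ($Y{\left(b \right)} = \frac{93 - 34}{3} = \frac{1}{3} \cdot 59 = \frac{59}{3}$)
$E{\left(97 \right)} + Y{\left(D{\left(-14 \right)} \right)} = \frac{51}{61} + \frac{59}{3} = \frac{3752}{183}$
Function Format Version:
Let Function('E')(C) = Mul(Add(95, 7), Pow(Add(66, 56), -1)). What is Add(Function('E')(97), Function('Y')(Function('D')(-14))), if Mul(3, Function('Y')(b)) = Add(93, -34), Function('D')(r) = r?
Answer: Rational(3752, 183) ≈ 20.503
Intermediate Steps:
Function('E')(C) = Rational(51, 61) (Function('E')(C) = Mul(102, Pow(122, -1)) = Mul(102, Rational(1, 122)) = Rational(51, 61))
Function('Y')(b) = Rational(59, 3) (Function('Y')(b) = Mul(Rational(1, 3), Add(93, -34)) = Mul(Rational(1, 3), 59) = Rational(59, 3))
Add(Function('E')(97), Function('Y')(Function('D')(-14))) = Add(Rational(51, 61), Rational(59, 3)) = Rational(3752, 183)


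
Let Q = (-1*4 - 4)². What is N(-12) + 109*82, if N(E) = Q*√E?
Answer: 8938 + 128*I*√3 ≈ 8938.0 + 221.7*I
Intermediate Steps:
Q = 64 (Q = (-4 - 4)² = (-8)² = 64)
N(E) = 64*√E
N(-12) + 109*82 = 64*√(-12) + 109*82 = 64*(2*I*√3) + 8938 = 128*I*√3 + 8938 = 8938 + 128*I*√3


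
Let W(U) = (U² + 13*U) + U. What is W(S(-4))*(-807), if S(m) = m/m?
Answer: -12105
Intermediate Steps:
S(m) = 1
W(U) = U² + 14*U
W(S(-4))*(-807) = (1*(14 + 1))*(-807) = (1*15)*(-807) = 15*(-807) = -12105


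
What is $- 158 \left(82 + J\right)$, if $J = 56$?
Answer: $-21804$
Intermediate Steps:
$- 158 \left(82 + J\right) = - 158 \left(82 + 56\right) = \left(-158\right) 138 = -21804$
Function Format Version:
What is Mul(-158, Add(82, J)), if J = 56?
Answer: -21804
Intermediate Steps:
Mul(-158, Add(82, J)) = Mul(-158, Add(82, 56)) = Mul(-158, 138) = -21804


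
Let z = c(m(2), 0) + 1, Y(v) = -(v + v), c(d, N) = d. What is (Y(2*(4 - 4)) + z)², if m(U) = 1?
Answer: 4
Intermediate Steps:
Y(v) = -2*v
z = 2 (z = 1 + 1 = 2)
(Y(2*(4 - 4)) + z)² = (-4*(4 - 4) + 2)² = (-4*0 + 2)² = (-2*0 + 2)² = (0 + 2)² = 2² = 4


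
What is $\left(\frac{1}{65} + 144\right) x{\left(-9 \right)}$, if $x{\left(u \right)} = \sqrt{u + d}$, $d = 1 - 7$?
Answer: $\frac{9361 i \sqrt{15}}{65} \approx 557.77 i$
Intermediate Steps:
$d = -6$ ($d = 1 - 7 = -6$)
$x{\left(u \right)} = \sqrt{-6 + u}$ ($x{\left(u \right)} = \sqrt{u - 6} = \sqrt{-6 + u}$)
$\left(\frac{1}{65} + 144\right) x{\left(-9 \right)} = \left(\frac{1}{65} + 144\right) \sqrt{-6 - 9} = \left(\frac{1}{65} + 144\right) \sqrt{-15} = \frac{9361 i \sqrt{15}}{65}$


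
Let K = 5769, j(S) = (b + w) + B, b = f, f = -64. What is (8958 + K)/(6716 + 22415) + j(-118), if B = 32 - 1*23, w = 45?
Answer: -276583/29131 ≈ -9.4945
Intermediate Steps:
B = 9 (B = 32 - 23 = 9)
b = -64
j(S) = -10 (j(S) = (-64 + 45) + 9 = -19 + 9 = -10)
(8958 + K)/(6716 + 22415) + j(-118) = (8958 + 5769)/(6716 + 22415) - 10 = 14727/29131 - 10 = -276583/29131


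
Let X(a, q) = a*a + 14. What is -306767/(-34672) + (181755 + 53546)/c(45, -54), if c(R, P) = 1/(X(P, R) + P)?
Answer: 23463432945039/34672 ≈ 6.7673e+8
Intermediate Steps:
X(a, q) = 14 + a² (X(a, q) = a² + 14 = 14 + a²)
c(R, P) = 1/(14 + P + P²) (c(R, P) = 1/((14 + P²) + P) = 1/(14 + P + P²))
-306767/(-34672) + (181755 + 53546)/c(45, -54) = -306767/(-34672) + (181755 + 53546)/(1/(14 - 54 + (-54)²)) = -306767*(-1/34672) + 235301/(1/(14 - 54 + 2916)) = 306767/34672 + 235301/(1/2876) = 306767/34672 + 235301*2876 = 306767/34672 + 676725676 = 23463432945039/34672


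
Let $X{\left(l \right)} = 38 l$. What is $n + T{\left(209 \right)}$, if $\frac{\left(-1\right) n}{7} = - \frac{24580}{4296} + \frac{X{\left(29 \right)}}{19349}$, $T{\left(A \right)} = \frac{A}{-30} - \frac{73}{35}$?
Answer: $\frac{11128187797}{363664455} \approx 30.6$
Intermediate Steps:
$T{\left(A \right)} = - \frac{73}{35} - \frac{A}{30}$ ($T{\left(A \right)} = A \left(- \frac{1}{30}\right) - \frac{73}{35} = - \frac{A}{30} - \frac{73}{35} = - \frac{73}{35} - \frac{A}{30}$)
$n = \frac{824012399}{20780826}$ ($n = - 7 \left(- \frac{24580}{4296} + \frac{38 \cdot 29}{19349}\right) = - 7 \left(\left(-24580\right) \frac{1}{4296} + 1102 \cdot \frac{1}{19349}\right) = - 7 \left(- \frac{6145}{1074} + \frac{1102}{19349}\right) = \left(-7\right) \left(- \frac{117716057}{20780826}\right) = \frac{824012399}{20780826} \approx 39.653$)
$n + T{\left(209 \right)} = \frac{824012399}{20780826} - \frac{1901}{210} = \frac{11128187797}{363664455}$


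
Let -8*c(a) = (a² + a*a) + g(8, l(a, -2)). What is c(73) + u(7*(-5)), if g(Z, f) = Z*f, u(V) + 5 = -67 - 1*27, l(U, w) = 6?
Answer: -5749/4 ≈ -1437.3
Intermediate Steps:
u(V) = -99 (u(V) = -5 + (-67 - 1*27) = -5 + (-67 - 27) = -5 - 94 = -99)
c(a) = -6 - a²/4 (c(a) = -((a² + a*a) + 8*6)/8 = -((a² + a²) + 48)/8 = -(2*a² + 48)/8 = -(48 + 2*a²)/8 = -6 - a²/4)
c(73) + u(7*(-5)) = (-6 - ¼*73²) - 99 = (-6 - ¼*5329) - 99 = (-6 - 5329/4) - 99 = -5353/4 - 99 = -5749/4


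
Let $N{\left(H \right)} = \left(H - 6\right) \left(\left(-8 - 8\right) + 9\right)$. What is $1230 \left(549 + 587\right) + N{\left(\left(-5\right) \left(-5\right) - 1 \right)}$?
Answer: $1397154$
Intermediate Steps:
$N{\left(H \right)} = 42 - 7 H$ ($N{\left(H \right)} = \left(-6 + H\right) \left(\left(-8 - 8\right) + 9\right) = \left(-6 + H\right) \left(-16 + 9\right) = \left(-6 + H\right) \left(-7\right) = 42 - 7 H$)
$1230 \left(549 + 587\right) + N{\left(\left(-5\right) \left(-5\right) - 1 \right)} = 1230 \left(549 + 587\right) + \left(42 - 7 \left(\left(-5\right) \left(-5\right) - 1\right)\right) = 1230 \cdot 1136 + \left(42 - 7 \left(25 - 1\right)\right) = 1397280 + \left(42 - 168\right) = 1397280 - 126 = 1397154$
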